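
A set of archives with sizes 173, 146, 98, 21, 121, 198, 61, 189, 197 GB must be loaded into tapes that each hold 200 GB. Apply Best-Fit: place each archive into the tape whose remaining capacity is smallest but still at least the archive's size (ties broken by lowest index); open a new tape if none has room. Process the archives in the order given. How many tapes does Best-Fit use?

7 tapes

173 GB → tape 1 (remaining 27 GB)
146 GB → tape 2 (remaining 54 GB)
98 GB → tape 3 (remaining 102 GB)
21 GB → tape 1 (remaining 6 GB)
121 GB → tape 4 (remaining 79 GB)
198 GB → tape 5 (remaining 2 GB)
61 GB → tape 4 (remaining 18 GB)
189 GB → tape 6 (remaining 11 GB)
197 GB → tape 7 (remaining 3 GB)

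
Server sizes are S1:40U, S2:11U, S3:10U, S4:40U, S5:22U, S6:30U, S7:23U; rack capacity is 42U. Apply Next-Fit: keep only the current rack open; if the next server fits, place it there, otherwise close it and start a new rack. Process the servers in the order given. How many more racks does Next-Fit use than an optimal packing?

Next-Fit: [40] [11,10] [40] [22] [30] [23] → 6 racks.
Total size 176U; any packing needs at least ⌈176/42⌉ = 5 racks.
An optimal packing achieves that bound: [40] [40] [30,11] [23,10] [22] → 5 racks.
Excess: 6 − 5 = 1.

1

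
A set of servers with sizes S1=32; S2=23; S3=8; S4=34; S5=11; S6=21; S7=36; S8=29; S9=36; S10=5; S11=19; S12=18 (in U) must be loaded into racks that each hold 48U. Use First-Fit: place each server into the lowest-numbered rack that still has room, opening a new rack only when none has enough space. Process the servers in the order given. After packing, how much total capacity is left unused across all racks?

64

rack 1: place S1 (32U), 16U left
rack 2: place S2 (23U), 25U left
rack 1: place S3 (8U), 8U left
rack 3: place S4 (34U), 14U left
rack 2: place S5 (11U), 14U left
rack 4: place S6 (21U), 27U left
rack 5: place S7 (36U), 12U left
rack 6: place S8 (29U), 19U left
rack 7: place S9 (36U), 12U left
rack 1: place S10 (5U), 3U left
rack 4: place S11 (19U), 8U left
rack 6: place S12 (18U), 1U left
7 racks × 48U = 336U; used 272U; unused 64U.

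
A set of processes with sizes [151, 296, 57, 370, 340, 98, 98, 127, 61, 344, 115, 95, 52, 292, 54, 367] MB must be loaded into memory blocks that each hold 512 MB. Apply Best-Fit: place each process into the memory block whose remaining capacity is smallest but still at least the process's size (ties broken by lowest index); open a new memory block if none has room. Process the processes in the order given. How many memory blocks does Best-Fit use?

memory block 1: place 151 MB, 361 MB left
memory block 1: place 296 MB, 65 MB left
memory block 1: place 57 MB, 8 MB left
memory block 2: place 370 MB, 142 MB left
memory block 3: place 340 MB, 172 MB left
memory block 2: place 98 MB, 44 MB left
memory block 3: place 98 MB, 74 MB left
memory block 4: place 127 MB, 385 MB left
memory block 3: place 61 MB, 13 MB left
memory block 4: place 344 MB, 41 MB left
memory block 5: place 115 MB, 397 MB left
memory block 5: place 95 MB, 302 MB left
memory block 5: place 52 MB, 250 MB left
memory block 6: place 292 MB, 220 MB left
memory block 6: place 54 MB, 166 MB left
memory block 7: place 367 MB, 145 MB left
Final memory blocks: [151,296,57] [370,98] [340,98,61] [127,344] [115,95,52] [292,54] [367].

7 memory blocks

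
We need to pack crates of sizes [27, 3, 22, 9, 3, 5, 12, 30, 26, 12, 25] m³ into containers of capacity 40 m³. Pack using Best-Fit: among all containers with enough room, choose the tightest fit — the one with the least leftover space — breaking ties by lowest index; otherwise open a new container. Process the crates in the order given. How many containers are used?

5

27 m³ → container 1 (remaining 13 m³)
3 m³ → container 1 (remaining 10 m³)
22 m³ → container 2 (remaining 18 m³)
9 m³ → container 1 (remaining 1 m³)
3 m³ → container 2 (remaining 15 m³)
5 m³ → container 2 (remaining 10 m³)
12 m³ → container 3 (remaining 28 m³)
30 m³ → container 4 (remaining 10 m³)
26 m³ → container 3 (remaining 2 m³)
12 m³ → container 5 (remaining 28 m³)
25 m³ → container 5 (remaining 3 m³)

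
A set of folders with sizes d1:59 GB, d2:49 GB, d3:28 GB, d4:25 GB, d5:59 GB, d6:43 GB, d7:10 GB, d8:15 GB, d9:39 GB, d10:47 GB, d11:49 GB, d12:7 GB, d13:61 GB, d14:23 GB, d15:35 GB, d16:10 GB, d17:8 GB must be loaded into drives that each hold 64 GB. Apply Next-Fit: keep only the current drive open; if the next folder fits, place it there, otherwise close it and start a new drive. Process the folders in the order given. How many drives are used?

d1 (59 GB) → drive 1 (remaining 5 GB)
d2 (49 GB) → drive 2 (remaining 15 GB)
d3 (28 GB) → drive 3 (remaining 36 GB)
d4 (25 GB) → drive 3 (remaining 11 GB)
d5 (59 GB) → drive 4 (remaining 5 GB)
d6 (43 GB) → drive 5 (remaining 21 GB)
d7 (10 GB) → drive 5 (remaining 11 GB)
d8 (15 GB) → drive 6 (remaining 49 GB)
d9 (39 GB) → drive 6 (remaining 10 GB)
d10 (47 GB) → drive 7 (remaining 17 GB)
d11 (49 GB) → drive 8 (remaining 15 GB)
d12 (7 GB) → drive 8 (remaining 8 GB)
d13 (61 GB) → drive 9 (remaining 3 GB)
d14 (23 GB) → drive 10 (remaining 41 GB)
d15 (35 GB) → drive 10 (remaining 6 GB)
d16 (10 GB) → drive 11 (remaining 54 GB)
d17 (8 GB) → drive 11 (remaining 46 GB)
Final drives: [59] [49] [28,25] [59] [43,10] [15,39] [47] [49,7] [61] [23,35] [10,8].

11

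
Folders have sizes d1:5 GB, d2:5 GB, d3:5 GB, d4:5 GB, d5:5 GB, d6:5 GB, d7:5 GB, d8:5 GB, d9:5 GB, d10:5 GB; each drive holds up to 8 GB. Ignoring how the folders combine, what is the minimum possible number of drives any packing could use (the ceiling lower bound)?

Total size = 5 + 5 + 5 + 5 + 5 + 5 + 5 + 5 + 5 + 5 = 50 GB.
⌈50 / 8⌉ = 7.

7 drives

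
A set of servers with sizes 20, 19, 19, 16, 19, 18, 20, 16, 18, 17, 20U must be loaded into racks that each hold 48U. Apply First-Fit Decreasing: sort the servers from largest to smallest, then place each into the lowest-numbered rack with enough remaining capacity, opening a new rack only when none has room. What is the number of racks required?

6

Sorted descending: 20, 20, 20, 19, 19, 19, 18, 18, 17, 16, 16.
rack 1: place 20U, 28U left
rack 1: place 20U, 8U left
rack 2: place 20U, 28U left
rack 2: place 19U, 9U left
rack 3: place 19U, 29U left
rack 3: place 19U, 10U left
rack 4: place 18U, 30U left
rack 4: place 18U, 12U left
rack 5: place 17U, 31U left
rack 5: place 16U, 15U left
rack 6: place 16U, 32U left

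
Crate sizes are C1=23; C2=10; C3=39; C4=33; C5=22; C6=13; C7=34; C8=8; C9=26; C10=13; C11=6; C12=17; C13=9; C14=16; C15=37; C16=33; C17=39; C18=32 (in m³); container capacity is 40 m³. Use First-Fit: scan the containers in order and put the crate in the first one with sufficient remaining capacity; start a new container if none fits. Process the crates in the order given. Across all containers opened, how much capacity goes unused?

70

Put C1 (23 m³) in container 1; 17 m³ remain.
Put C2 (10 m³) in container 1; 7 m³ remain.
Put C3 (39 m³) in container 2; 1 m³ remain.
Put C4 (33 m³) in container 3; 7 m³ remain.
Put C5 (22 m³) in container 4; 18 m³ remain.
Put C6 (13 m³) in container 4; 5 m³ remain.
Put C7 (34 m³) in container 5; 6 m³ remain.
Put C8 (8 m³) in container 6; 32 m³ remain.
Put C9 (26 m³) in container 6; 6 m³ remain.
Put C10 (13 m³) in container 7; 27 m³ remain.
Put C11 (6 m³) in container 1; 1 m³ remain.
Put C12 (17 m³) in container 7; 10 m³ remain.
Put C13 (9 m³) in container 7; 1 m³ remain.
Put C14 (16 m³) in container 8; 24 m³ remain.
Put C15 (37 m³) in container 9; 3 m³ remain.
Put C16 (33 m³) in container 10; 7 m³ remain.
Put C17 (39 m³) in container 11; 1 m³ remain.
Put C18 (32 m³) in container 12; 8 m³ remain.
12 containers × 40 m³ = 480 m³; used 410 m³; unused 70 m³.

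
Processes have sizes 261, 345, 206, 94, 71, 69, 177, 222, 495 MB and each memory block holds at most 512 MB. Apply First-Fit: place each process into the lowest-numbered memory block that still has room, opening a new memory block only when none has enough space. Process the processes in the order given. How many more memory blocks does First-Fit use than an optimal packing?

0

First-Fit: [261,206] [345,94,71] [69,177,222] [495] → 4 memory blocks.
Total size 1940 MB; any packing needs at least ⌈1940/512⌉ = 4 memory blocks.
So 4 is already optimal.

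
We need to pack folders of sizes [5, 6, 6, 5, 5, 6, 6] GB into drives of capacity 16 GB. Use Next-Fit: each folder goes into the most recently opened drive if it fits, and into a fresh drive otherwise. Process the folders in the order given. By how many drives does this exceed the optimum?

Next-Fit: [5,6] [6,5,5] [6,6] → 3 drives.
Total size 39 GB; any packing needs at least ⌈39/16⌉ = 3 drives.
So 3 is already optimal.

0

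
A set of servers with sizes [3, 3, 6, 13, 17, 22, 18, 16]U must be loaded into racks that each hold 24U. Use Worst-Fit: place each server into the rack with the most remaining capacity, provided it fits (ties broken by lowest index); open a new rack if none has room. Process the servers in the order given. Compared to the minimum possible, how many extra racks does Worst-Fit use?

Worst-Fit: [3,3,6] [13] [17] [22] [18] [16] → 6 racks.
Total size 98U; any packing needs at least ⌈98/24⌉ = 5 racks.
An optimal packing achieves that bound: [22] [18,6] [17,3,3] [16] [13] → 5 racks.
Excess: 6 − 5 = 1.

1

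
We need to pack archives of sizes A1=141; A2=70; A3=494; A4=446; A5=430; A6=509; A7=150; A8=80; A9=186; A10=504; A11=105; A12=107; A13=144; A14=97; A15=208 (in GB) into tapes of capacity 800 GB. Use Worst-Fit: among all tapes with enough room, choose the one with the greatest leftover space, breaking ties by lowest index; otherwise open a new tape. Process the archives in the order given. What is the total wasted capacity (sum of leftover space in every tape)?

A1 (141 GB) → tape 1 (remaining 659 GB)
A2 (70 GB) → tape 1 (remaining 589 GB)
A3 (494 GB) → tape 1 (remaining 95 GB)
A4 (446 GB) → tape 2 (remaining 354 GB)
A5 (430 GB) → tape 3 (remaining 370 GB)
A6 (509 GB) → tape 4 (remaining 291 GB)
A7 (150 GB) → tape 3 (remaining 220 GB)
A8 (80 GB) → tape 2 (remaining 274 GB)
A9 (186 GB) → tape 4 (remaining 105 GB)
A10 (504 GB) → tape 5 (remaining 296 GB)
A11 (105 GB) → tape 5 (remaining 191 GB)
A12 (107 GB) → tape 2 (remaining 167 GB)
A13 (144 GB) → tape 3 (remaining 76 GB)
A14 (97 GB) → tape 5 (remaining 94 GB)
A15 (208 GB) → tape 6 (remaining 592 GB)
6 tapes × 800 GB = 4800 GB; used 3671 GB; unused 1129 GB.

1129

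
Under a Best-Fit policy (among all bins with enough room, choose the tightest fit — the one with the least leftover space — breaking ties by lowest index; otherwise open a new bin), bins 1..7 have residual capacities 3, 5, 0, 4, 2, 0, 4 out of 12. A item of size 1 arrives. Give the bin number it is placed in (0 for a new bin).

5

Bins with room: bin 1 (3), bin 2 (5), bin 4 (4), bin 5 (2), bin 7 (4).
Tightest fit is bin 5 with 2 free.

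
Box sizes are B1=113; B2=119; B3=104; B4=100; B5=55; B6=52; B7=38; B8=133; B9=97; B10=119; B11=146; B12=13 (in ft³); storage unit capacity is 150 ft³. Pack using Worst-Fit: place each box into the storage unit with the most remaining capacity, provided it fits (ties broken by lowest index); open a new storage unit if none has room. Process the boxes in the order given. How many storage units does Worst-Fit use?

B1 (113 ft³) → storage unit 1 (remaining 37 ft³)
B2 (119 ft³) → storage unit 2 (remaining 31 ft³)
B3 (104 ft³) → storage unit 3 (remaining 46 ft³)
B4 (100 ft³) → storage unit 4 (remaining 50 ft³)
B5 (55 ft³) → storage unit 5 (remaining 95 ft³)
B6 (52 ft³) → storage unit 5 (remaining 43 ft³)
B7 (38 ft³) → storage unit 4 (remaining 12 ft³)
B8 (133 ft³) → storage unit 6 (remaining 17 ft³)
B9 (97 ft³) → storage unit 7 (remaining 53 ft³)
B10 (119 ft³) → storage unit 8 (remaining 31 ft³)
B11 (146 ft³) → storage unit 9 (remaining 4 ft³)
B12 (13 ft³) → storage unit 7 (remaining 40 ft³)
Final storage units: [113] [119] [104] [100,38] [55,52] [133] [97,13] [119] [146].

9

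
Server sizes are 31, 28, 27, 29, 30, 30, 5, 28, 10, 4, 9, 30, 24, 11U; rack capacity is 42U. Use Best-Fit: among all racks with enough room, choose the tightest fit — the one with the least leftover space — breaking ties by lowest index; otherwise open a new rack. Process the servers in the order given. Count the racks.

9 racks

Put 31U in rack 1; 11U remain.
Put 28U in rack 2; 14U remain.
Put 27U in rack 3; 15U remain.
Put 29U in rack 4; 13U remain.
Put 30U in rack 5; 12U remain.
Put 30U in rack 6; 12U remain.
Put 5U in rack 1; 6U remain.
Put 28U in rack 7; 14U remain.
Put 10U in rack 5; 2U remain.
Put 4U in rack 1; 2U remain.
Put 9U in rack 6; 3U remain.
Put 30U in rack 8; 12U remain.
Put 24U in rack 9; 18U remain.
Put 11U in rack 8; 1U remain.
Final racks: [31,5,4] [28] [27] [29] [30,10] [30,9] [28] [30,11] [24].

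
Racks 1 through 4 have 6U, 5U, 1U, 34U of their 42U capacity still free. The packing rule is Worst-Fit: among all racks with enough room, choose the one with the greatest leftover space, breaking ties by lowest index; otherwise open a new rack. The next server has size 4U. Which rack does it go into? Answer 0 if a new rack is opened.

Racks with room: rack 1 (6U), rack 2 (5U), rack 4 (34U).
Most room is rack 4 with 34U free.

4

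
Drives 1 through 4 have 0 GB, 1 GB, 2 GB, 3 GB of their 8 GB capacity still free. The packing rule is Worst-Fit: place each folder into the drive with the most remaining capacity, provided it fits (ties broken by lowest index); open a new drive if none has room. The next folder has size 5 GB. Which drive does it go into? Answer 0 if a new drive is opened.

0

No drive has ≥ 5 GB free, so a new drive is opened.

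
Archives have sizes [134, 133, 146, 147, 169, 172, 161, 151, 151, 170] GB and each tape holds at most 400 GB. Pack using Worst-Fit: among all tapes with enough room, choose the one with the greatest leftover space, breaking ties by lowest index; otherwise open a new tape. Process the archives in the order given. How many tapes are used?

5 tapes

tape 1: place 134 GB, 266 GB left
tape 1: place 133 GB, 133 GB left
tape 2: place 146 GB, 254 GB left
tape 2: place 147 GB, 107 GB left
tape 3: place 169 GB, 231 GB left
tape 3: place 172 GB, 59 GB left
tape 4: place 161 GB, 239 GB left
tape 4: place 151 GB, 88 GB left
tape 5: place 151 GB, 249 GB left
tape 5: place 170 GB, 79 GB left
Final tapes: [134,133] [146,147] [169,172] [161,151] [151,170].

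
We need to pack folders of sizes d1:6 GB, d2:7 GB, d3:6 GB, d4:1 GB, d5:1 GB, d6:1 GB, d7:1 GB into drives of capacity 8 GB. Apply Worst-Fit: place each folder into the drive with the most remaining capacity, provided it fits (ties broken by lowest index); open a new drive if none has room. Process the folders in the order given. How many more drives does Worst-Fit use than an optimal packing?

0

Worst-Fit: [6,1,1] [7,1] [6,1] → 3 drives.
Total size 23 GB; any packing needs at least ⌈23/8⌉ = 3 drives.
So 3 is already optimal.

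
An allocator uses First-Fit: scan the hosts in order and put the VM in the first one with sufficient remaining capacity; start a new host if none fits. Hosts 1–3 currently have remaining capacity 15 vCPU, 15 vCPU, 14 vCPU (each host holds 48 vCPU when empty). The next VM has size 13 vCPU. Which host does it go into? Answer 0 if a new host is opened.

Hosts with room: host 1 (15 vCPU), host 2 (15 vCPU), host 3 (14 vCPU).
The first with room is host 1.

1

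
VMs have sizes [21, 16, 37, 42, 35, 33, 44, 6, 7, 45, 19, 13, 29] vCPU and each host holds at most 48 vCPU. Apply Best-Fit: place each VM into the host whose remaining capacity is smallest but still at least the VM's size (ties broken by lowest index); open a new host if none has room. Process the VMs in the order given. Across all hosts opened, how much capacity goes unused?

37

21 vCPU → host 1 (remaining 27 vCPU)
16 vCPU → host 1 (remaining 11 vCPU)
37 vCPU → host 2 (remaining 11 vCPU)
42 vCPU → host 3 (remaining 6 vCPU)
35 vCPU → host 4 (remaining 13 vCPU)
33 vCPU → host 5 (remaining 15 vCPU)
44 vCPU → host 6 (remaining 4 vCPU)
6 vCPU → host 3 (remaining 0 vCPU)
7 vCPU → host 1 (remaining 4 vCPU)
45 vCPU → host 7 (remaining 3 vCPU)
19 vCPU → host 8 (remaining 29 vCPU)
13 vCPU → host 4 (remaining 0 vCPU)
29 vCPU → host 8 (remaining 0 vCPU)
8 hosts × 48 vCPU = 384 vCPU; used 347 vCPU; unused 37 vCPU.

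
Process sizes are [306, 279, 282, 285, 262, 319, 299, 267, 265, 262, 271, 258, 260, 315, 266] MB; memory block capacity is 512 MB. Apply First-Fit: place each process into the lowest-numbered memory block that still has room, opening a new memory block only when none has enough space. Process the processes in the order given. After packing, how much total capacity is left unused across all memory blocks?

memory block 1: place 306 MB, 206 MB left
memory block 2: place 279 MB, 233 MB left
memory block 3: place 282 MB, 230 MB left
memory block 4: place 285 MB, 227 MB left
memory block 5: place 262 MB, 250 MB left
memory block 6: place 319 MB, 193 MB left
memory block 7: place 299 MB, 213 MB left
memory block 8: place 267 MB, 245 MB left
memory block 9: place 265 MB, 247 MB left
memory block 10: place 262 MB, 250 MB left
memory block 11: place 271 MB, 241 MB left
memory block 12: place 258 MB, 254 MB left
memory block 13: place 260 MB, 252 MB left
memory block 14: place 315 MB, 197 MB left
memory block 15: place 266 MB, 246 MB left
15 memory blocks × 512 MB = 7680 MB; used 4196 MB; unused 3484 MB.

3484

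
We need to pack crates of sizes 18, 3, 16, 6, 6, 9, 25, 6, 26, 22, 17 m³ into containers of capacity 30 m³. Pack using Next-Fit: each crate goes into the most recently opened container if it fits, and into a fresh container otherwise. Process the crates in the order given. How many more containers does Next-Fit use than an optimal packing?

Next-Fit: [18,3] [16,6,6] [9] [25] [6] [26] [22] [17] → 8 containers.
Total size 154 m³; any packing needs at least ⌈154/30⌉ = 6 containers.
An optimal packing achieves that bound: [26,3] [25] [22,6] [18,9] [17,6,6] [16] → 6 containers.
Excess: 8 − 6 = 2.

2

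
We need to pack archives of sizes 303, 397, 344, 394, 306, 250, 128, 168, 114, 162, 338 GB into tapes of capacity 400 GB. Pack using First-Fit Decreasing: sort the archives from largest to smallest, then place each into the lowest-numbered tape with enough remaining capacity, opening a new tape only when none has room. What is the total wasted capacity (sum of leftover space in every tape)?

696

Sorted descending: 397, 394, 344, 338, 306, 303, 250, 168, 162, 128, 114.
tape 1: place 397 GB, 3 GB left
tape 2: place 394 GB, 6 GB left
tape 3: place 344 GB, 56 GB left
tape 4: place 338 GB, 62 GB left
tape 5: place 306 GB, 94 GB left
tape 6: place 303 GB, 97 GB left
tape 7: place 250 GB, 150 GB left
tape 8: place 168 GB, 232 GB left
tape 8: place 162 GB, 70 GB left
tape 7: place 128 GB, 22 GB left
tape 9: place 114 GB, 286 GB left
9 tapes × 400 GB = 3600 GB; used 2904 GB; unused 696 GB.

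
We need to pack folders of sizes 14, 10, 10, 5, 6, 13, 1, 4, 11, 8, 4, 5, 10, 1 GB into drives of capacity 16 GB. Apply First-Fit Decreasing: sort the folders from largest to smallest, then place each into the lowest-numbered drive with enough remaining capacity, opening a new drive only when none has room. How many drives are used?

7

Sorted descending: 14, 13, 11, 10, 10, 10, 8, 6, 5, 5, 4, 4, 1, 1.
14 GB → drive 1 (remaining 2 GB)
13 GB → drive 2 (remaining 3 GB)
11 GB → drive 3 (remaining 5 GB)
10 GB → drive 4 (remaining 6 GB)
10 GB → drive 5 (remaining 6 GB)
10 GB → drive 6 (remaining 6 GB)
8 GB → drive 7 (remaining 8 GB)
6 GB → drive 4 (remaining 0 GB)
5 GB → drive 3 (remaining 0 GB)
5 GB → drive 5 (remaining 1 GB)
4 GB → drive 6 (remaining 2 GB)
4 GB → drive 7 (remaining 4 GB)
1 GB → drive 1 (remaining 1 GB)
1 GB → drive 1 (remaining 0 GB)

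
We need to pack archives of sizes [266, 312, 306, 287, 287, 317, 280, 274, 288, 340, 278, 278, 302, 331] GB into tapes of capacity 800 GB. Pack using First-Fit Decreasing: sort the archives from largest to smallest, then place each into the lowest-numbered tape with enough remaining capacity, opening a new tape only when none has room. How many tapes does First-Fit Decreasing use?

7

Sorted descending: 340, 331, 317, 312, 306, 302, 288, 287, 287, 280, 278, 278, 274, 266.
tape 1: place 340 GB, 460 GB left
tape 1: place 331 GB, 129 GB left
tape 2: place 317 GB, 483 GB left
tape 2: place 312 GB, 171 GB left
tape 3: place 306 GB, 494 GB left
tape 3: place 302 GB, 192 GB left
tape 4: place 288 GB, 512 GB left
tape 4: place 287 GB, 225 GB left
tape 5: place 287 GB, 513 GB left
tape 5: place 280 GB, 233 GB left
tape 6: place 278 GB, 522 GB left
tape 6: place 278 GB, 244 GB left
tape 7: place 274 GB, 526 GB left
tape 7: place 266 GB, 260 GB left
Final tapes: [340,331] [317,312] [306,302] [288,287] [287,280] [278,278] [274,266].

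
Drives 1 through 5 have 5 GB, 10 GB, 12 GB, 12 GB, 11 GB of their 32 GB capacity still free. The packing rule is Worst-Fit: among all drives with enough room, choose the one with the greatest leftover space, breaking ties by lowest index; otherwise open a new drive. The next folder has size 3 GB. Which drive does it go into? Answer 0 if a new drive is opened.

Drives with room: drive 1 (5 GB), drive 2 (10 GB), drive 3 (12 GB), drive 4 (12 GB), drive 5 (11 GB).
Most room is drive 3 with 12 GB free.

3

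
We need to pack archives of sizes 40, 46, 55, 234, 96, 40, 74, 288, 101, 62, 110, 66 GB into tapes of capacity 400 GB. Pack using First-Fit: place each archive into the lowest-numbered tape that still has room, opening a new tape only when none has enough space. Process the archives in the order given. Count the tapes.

Put 40 GB in tape 1; 360 GB remain.
Put 46 GB in tape 1; 314 GB remain.
Put 55 GB in tape 1; 259 GB remain.
Put 234 GB in tape 1; 25 GB remain.
Put 96 GB in tape 2; 304 GB remain.
Put 40 GB in tape 2; 264 GB remain.
Put 74 GB in tape 2; 190 GB remain.
Put 288 GB in tape 3; 112 GB remain.
Put 101 GB in tape 2; 89 GB remain.
Put 62 GB in tape 2; 27 GB remain.
Put 110 GB in tape 3; 2 GB remain.
Put 66 GB in tape 4; 334 GB remain.

4 tapes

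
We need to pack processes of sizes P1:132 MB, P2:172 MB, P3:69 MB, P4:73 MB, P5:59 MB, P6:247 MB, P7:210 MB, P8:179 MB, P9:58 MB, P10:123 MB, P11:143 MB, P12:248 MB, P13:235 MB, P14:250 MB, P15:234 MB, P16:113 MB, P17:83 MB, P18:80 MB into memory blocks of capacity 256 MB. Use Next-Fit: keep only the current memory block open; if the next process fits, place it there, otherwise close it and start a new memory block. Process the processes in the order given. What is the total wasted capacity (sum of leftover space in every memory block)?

876

memory block 1: place P1 (132 MB), 124 MB left
memory block 2: place P2 (172 MB), 84 MB left
memory block 2: place P3 (69 MB), 15 MB left
memory block 3: place P4 (73 MB), 183 MB left
memory block 3: place P5 (59 MB), 124 MB left
memory block 4: place P6 (247 MB), 9 MB left
memory block 5: place P7 (210 MB), 46 MB left
memory block 6: place P8 (179 MB), 77 MB left
memory block 6: place P9 (58 MB), 19 MB left
memory block 7: place P10 (123 MB), 133 MB left
memory block 8: place P11 (143 MB), 113 MB left
memory block 9: place P12 (248 MB), 8 MB left
memory block 10: place P13 (235 MB), 21 MB left
memory block 11: place P14 (250 MB), 6 MB left
memory block 12: place P15 (234 MB), 22 MB left
memory block 13: place P16 (113 MB), 143 MB left
memory block 13: place P17 (83 MB), 60 MB left
memory block 14: place P18 (80 MB), 176 MB left
14 memory blocks × 256 MB = 3584 MB; used 2708 MB; unused 876 MB.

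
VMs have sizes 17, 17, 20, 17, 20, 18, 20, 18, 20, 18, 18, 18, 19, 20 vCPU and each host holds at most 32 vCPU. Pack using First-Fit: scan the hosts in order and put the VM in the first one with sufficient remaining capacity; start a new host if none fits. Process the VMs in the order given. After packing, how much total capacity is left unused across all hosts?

188

17 vCPU → host 1 (remaining 15 vCPU)
17 vCPU → host 2 (remaining 15 vCPU)
20 vCPU → host 3 (remaining 12 vCPU)
17 vCPU → host 4 (remaining 15 vCPU)
20 vCPU → host 5 (remaining 12 vCPU)
18 vCPU → host 6 (remaining 14 vCPU)
20 vCPU → host 7 (remaining 12 vCPU)
18 vCPU → host 8 (remaining 14 vCPU)
20 vCPU → host 9 (remaining 12 vCPU)
18 vCPU → host 10 (remaining 14 vCPU)
18 vCPU → host 11 (remaining 14 vCPU)
18 vCPU → host 12 (remaining 14 vCPU)
19 vCPU → host 13 (remaining 13 vCPU)
20 vCPU → host 14 (remaining 12 vCPU)
14 hosts × 32 vCPU = 448 vCPU; used 260 vCPU; unused 188 vCPU.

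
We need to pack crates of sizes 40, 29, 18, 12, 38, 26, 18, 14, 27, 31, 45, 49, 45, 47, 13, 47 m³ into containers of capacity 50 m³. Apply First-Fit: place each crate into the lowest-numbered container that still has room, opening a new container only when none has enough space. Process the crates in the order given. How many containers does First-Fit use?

container 1: place 40 m³, 10 m³ left
container 2: place 29 m³, 21 m³ left
container 2: place 18 m³, 3 m³ left
container 3: place 12 m³, 38 m³ left
container 3: place 38 m³, 0 m³ left
container 4: place 26 m³, 24 m³ left
container 4: place 18 m³, 6 m³ left
container 5: place 14 m³, 36 m³ left
container 5: place 27 m³, 9 m³ left
container 6: place 31 m³, 19 m³ left
container 7: place 45 m³, 5 m³ left
container 8: place 49 m³, 1 m³ left
container 9: place 45 m³, 5 m³ left
container 10: place 47 m³, 3 m³ left
container 6: place 13 m³, 6 m³ left
container 11: place 47 m³, 3 m³ left

11 containers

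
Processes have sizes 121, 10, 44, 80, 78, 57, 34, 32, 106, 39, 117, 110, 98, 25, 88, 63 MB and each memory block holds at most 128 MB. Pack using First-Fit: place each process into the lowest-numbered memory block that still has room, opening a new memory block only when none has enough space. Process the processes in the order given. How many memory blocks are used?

memory block 1: place 121 MB, 7 MB left
memory block 2: place 10 MB, 118 MB left
memory block 2: place 44 MB, 74 MB left
memory block 3: place 80 MB, 48 MB left
memory block 4: place 78 MB, 50 MB left
memory block 2: place 57 MB, 17 MB left
memory block 3: place 34 MB, 14 MB left
memory block 4: place 32 MB, 18 MB left
memory block 5: place 106 MB, 22 MB left
memory block 6: place 39 MB, 89 MB left
memory block 7: place 117 MB, 11 MB left
memory block 8: place 110 MB, 18 MB left
memory block 9: place 98 MB, 30 MB left
memory block 6: place 25 MB, 64 MB left
memory block 10: place 88 MB, 40 MB left
memory block 6: place 63 MB, 1 MB left
Final memory blocks: [121] [10,44,57] [80,34] [78,32] [106] [39,25,63] [117] [110] [98] [88].

10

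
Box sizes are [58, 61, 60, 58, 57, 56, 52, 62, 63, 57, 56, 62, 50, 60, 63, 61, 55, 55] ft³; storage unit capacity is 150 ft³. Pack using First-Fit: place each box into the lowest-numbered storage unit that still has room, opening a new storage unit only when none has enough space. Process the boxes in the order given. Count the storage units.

9

58 ft³ → storage unit 1 (remaining 92 ft³)
61 ft³ → storage unit 1 (remaining 31 ft³)
60 ft³ → storage unit 2 (remaining 90 ft³)
58 ft³ → storage unit 2 (remaining 32 ft³)
57 ft³ → storage unit 3 (remaining 93 ft³)
56 ft³ → storage unit 3 (remaining 37 ft³)
52 ft³ → storage unit 4 (remaining 98 ft³)
62 ft³ → storage unit 4 (remaining 36 ft³)
63 ft³ → storage unit 5 (remaining 87 ft³)
57 ft³ → storage unit 5 (remaining 30 ft³)
56 ft³ → storage unit 6 (remaining 94 ft³)
62 ft³ → storage unit 6 (remaining 32 ft³)
50 ft³ → storage unit 7 (remaining 100 ft³)
60 ft³ → storage unit 7 (remaining 40 ft³)
63 ft³ → storage unit 8 (remaining 87 ft³)
61 ft³ → storage unit 8 (remaining 26 ft³)
55 ft³ → storage unit 9 (remaining 95 ft³)
55 ft³ → storage unit 9 (remaining 40 ft³)
Final storage units: [58,61] [60,58] [57,56] [52,62] [63,57] [56,62] [50,60] [63,61] [55,55].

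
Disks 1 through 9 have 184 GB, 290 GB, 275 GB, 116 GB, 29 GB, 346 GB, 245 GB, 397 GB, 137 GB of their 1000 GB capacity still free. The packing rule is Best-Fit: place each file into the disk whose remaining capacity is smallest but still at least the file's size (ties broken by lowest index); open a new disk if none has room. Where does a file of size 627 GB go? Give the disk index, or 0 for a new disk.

0

No disk has ≥ 627 GB free, so a new disk is opened.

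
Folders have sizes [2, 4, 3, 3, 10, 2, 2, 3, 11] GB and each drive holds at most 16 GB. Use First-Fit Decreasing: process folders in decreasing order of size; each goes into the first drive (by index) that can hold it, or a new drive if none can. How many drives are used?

3 drives

Sorted descending: 11, 10, 4, 3, 3, 3, 2, 2, 2.
Put 11 GB in drive 1; 5 GB remain.
Put 10 GB in drive 2; 6 GB remain.
Put 4 GB in drive 1; 1 GB remain.
Put 3 GB in drive 2; 3 GB remain.
Put 3 GB in drive 2; 0 GB remain.
Put 3 GB in drive 3; 13 GB remain.
Put 2 GB in drive 3; 11 GB remain.
Put 2 GB in drive 3; 9 GB remain.
Put 2 GB in drive 3; 7 GB remain.
Final drives: [11,4] [10,3,3] [3,2,2,2].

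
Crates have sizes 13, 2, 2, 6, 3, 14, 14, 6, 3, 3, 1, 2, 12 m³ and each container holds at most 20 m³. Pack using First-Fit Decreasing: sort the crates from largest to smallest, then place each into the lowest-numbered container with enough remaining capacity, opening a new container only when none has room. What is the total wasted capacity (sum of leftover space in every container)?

19

Sorted descending: 14, 14, 13, 12, 6, 6, 3, 3, 3, 2, 2, 2, 1.
Put 14 m³ in container 1; 6 m³ remain.
Put 14 m³ in container 2; 6 m³ remain.
Put 13 m³ in container 3; 7 m³ remain.
Put 12 m³ in container 4; 8 m³ remain.
Put 6 m³ in container 1; 0 m³ remain.
Put 6 m³ in container 2; 0 m³ remain.
Put 3 m³ in container 3; 4 m³ remain.
Put 3 m³ in container 3; 1 m³ remain.
Put 3 m³ in container 4; 5 m³ remain.
Put 2 m³ in container 4; 3 m³ remain.
Put 2 m³ in container 4; 1 m³ remain.
Put 2 m³ in container 5; 18 m³ remain.
Put 1 m³ in container 3; 0 m³ remain.
5 containers × 20 m³ = 100 m³; used 81 m³; unused 19 m³.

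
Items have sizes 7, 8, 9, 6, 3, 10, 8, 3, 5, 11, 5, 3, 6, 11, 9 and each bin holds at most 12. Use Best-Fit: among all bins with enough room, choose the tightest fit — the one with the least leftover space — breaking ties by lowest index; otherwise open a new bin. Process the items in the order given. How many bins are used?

Put 7 in bin 1; 5 remain.
Put 8 in bin 2; 4 remain.
Put 9 in bin 3; 3 remain.
Put 6 in bin 4; 6 remain.
Put 3 in bin 3; 0 remain.
Put 10 in bin 5; 2 remain.
Put 8 in bin 6; 4 remain.
Put 3 in bin 2; 1 remain.
Put 5 in bin 1; 0 remain.
Put 11 in bin 7; 1 remain.
Put 5 in bin 4; 1 remain.
Put 3 in bin 6; 1 remain.
Put 6 in bin 8; 6 remain.
Put 11 in bin 9; 1 remain.
Put 9 in bin 10; 3 remain.
Final bins: [7,5] [8,3] [9,3] [6,5] [10] [8,3] [11] [6] [11] [9].

10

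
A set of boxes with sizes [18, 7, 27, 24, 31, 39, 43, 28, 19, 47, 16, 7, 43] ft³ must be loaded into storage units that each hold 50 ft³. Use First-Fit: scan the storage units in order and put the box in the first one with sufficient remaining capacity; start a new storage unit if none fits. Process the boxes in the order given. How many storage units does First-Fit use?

8

18 ft³ → storage unit 1 (remaining 32 ft³)
7 ft³ → storage unit 1 (remaining 25 ft³)
27 ft³ → storage unit 2 (remaining 23 ft³)
24 ft³ → storage unit 1 (remaining 1 ft³)
31 ft³ → storage unit 3 (remaining 19 ft³)
39 ft³ → storage unit 4 (remaining 11 ft³)
43 ft³ → storage unit 5 (remaining 7 ft³)
28 ft³ → storage unit 6 (remaining 22 ft³)
19 ft³ → storage unit 2 (remaining 4 ft³)
47 ft³ → storage unit 7 (remaining 3 ft³)
16 ft³ → storage unit 3 (remaining 3 ft³)
7 ft³ → storage unit 4 (remaining 4 ft³)
43 ft³ → storage unit 8 (remaining 7 ft³)
Final storage units: [18,7,24] [27,19] [31,16] [39,7] [43] [28] [47] [43].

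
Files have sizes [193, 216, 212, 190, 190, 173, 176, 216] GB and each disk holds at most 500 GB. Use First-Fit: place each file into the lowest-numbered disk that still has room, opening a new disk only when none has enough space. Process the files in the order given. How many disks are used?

193 GB → disk 1 (remaining 307 GB)
216 GB → disk 1 (remaining 91 GB)
212 GB → disk 2 (remaining 288 GB)
190 GB → disk 2 (remaining 98 GB)
190 GB → disk 3 (remaining 310 GB)
173 GB → disk 3 (remaining 137 GB)
176 GB → disk 4 (remaining 324 GB)
216 GB → disk 4 (remaining 108 GB)
Final disks: [193,216] [212,190] [190,173] [176,216].

4 disks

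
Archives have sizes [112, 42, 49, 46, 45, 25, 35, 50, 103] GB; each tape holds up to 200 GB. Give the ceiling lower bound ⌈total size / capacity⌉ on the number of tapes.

3

Total size = 112 + 42 + 49 + 46 + 45 + 25 + 35 + 50 + 103 = 507 GB.
⌈507 / 200⌉ = 3.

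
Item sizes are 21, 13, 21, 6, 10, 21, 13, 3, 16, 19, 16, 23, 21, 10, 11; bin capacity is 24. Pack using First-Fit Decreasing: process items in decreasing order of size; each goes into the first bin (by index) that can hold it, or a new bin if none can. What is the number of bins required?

11 bins

Sorted descending: 23, 21, 21, 21, 21, 19, 16, 16, 13, 13, 11, 10, 10, 6, 3.
23 → bin 1 (remaining 1)
21 → bin 2 (remaining 3)
21 → bin 3 (remaining 3)
21 → bin 4 (remaining 3)
21 → bin 5 (remaining 3)
19 → bin 6 (remaining 5)
16 → bin 7 (remaining 8)
16 → bin 8 (remaining 8)
13 → bin 9 (remaining 11)
13 → bin 10 (remaining 11)
11 → bin 9 (remaining 0)
10 → bin 10 (remaining 1)
10 → bin 11 (remaining 14)
6 → bin 7 (remaining 2)
3 → bin 2 (remaining 0)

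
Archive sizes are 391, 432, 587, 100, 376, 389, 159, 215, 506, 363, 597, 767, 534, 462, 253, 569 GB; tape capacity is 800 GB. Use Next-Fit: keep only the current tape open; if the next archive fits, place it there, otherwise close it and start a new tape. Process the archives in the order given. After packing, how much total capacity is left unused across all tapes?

2900

tape 1: place 391 GB, 409 GB left
tape 2: place 432 GB, 368 GB left
tape 3: place 587 GB, 213 GB left
tape 3: place 100 GB, 113 GB left
tape 4: place 376 GB, 424 GB left
tape 4: place 389 GB, 35 GB left
tape 5: place 159 GB, 641 GB left
tape 5: place 215 GB, 426 GB left
tape 6: place 506 GB, 294 GB left
tape 7: place 363 GB, 437 GB left
tape 8: place 597 GB, 203 GB left
tape 9: place 767 GB, 33 GB left
tape 10: place 534 GB, 266 GB left
tape 11: place 462 GB, 338 GB left
tape 11: place 253 GB, 85 GB left
tape 12: place 569 GB, 231 GB left
12 tapes × 800 GB = 9600 GB; used 6700 GB; unused 2900 GB.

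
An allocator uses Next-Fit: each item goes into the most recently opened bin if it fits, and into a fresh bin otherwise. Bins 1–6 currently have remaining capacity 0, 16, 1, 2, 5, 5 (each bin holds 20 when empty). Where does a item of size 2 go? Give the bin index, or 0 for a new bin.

6

Next-Fit only looks at bin 6, which has 5 free.
2 fits there.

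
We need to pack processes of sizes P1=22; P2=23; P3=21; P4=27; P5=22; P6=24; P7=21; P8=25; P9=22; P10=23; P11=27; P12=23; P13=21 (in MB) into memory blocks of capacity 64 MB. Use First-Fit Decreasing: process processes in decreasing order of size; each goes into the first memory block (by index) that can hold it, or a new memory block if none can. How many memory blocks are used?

6

Sorted descending: 27, 27, 25, 24, 23, 23, 23, 22, 22, 22, 21, 21, 21.
Put 27 MB in memory block 1; 37 MB remain.
Put 27 MB in memory block 1; 10 MB remain.
Put 25 MB in memory block 2; 39 MB remain.
Put 24 MB in memory block 2; 15 MB remain.
Put 23 MB in memory block 3; 41 MB remain.
Put 23 MB in memory block 3; 18 MB remain.
Put 23 MB in memory block 4; 41 MB remain.
Put 22 MB in memory block 4; 19 MB remain.
Put 22 MB in memory block 5; 42 MB remain.
Put 22 MB in memory block 5; 20 MB remain.
Put 21 MB in memory block 6; 43 MB remain.
Put 21 MB in memory block 6; 22 MB remain.
Put 21 MB in memory block 6; 1 MB remain.
Final memory blocks: [27,27] [25,24] [23,23] [23,22] [22,22] [21,21,21].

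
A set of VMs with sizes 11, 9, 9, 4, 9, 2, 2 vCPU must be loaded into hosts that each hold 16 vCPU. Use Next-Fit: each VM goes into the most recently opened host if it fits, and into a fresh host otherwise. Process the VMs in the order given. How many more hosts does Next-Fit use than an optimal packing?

Next-Fit: [11] [9] [9,4] [9,2,2] → 4 hosts.
4 VMs exceed 8 vCPU (half the capacity), and no two of those can share a host, so at least 4 hosts are needed.
So 4 is already optimal.

0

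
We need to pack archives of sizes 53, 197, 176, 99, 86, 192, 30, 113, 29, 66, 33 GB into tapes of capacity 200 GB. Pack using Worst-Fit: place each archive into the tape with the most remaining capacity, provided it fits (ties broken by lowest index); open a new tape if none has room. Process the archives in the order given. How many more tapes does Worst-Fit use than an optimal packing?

0

Worst-Fit: [53,99] [197] [176] [86,30,66] [192] [113,29,33] → 6 tapes.
Total size 1074 GB; any packing needs at least ⌈1074/200⌉ = 6 tapes.
So 6 is already optimal.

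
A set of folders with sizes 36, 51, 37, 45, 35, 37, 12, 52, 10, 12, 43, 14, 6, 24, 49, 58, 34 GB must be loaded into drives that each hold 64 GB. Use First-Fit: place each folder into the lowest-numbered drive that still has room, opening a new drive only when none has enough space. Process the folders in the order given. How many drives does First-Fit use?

drive 1: place 36 GB, 28 GB left
drive 2: place 51 GB, 13 GB left
drive 3: place 37 GB, 27 GB left
drive 4: place 45 GB, 19 GB left
drive 5: place 35 GB, 29 GB left
drive 6: place 37 GB, 27 GB left
drive 1: place 12 GB, 16 GB left
drive 7: place 52 GB, 12 GB left
drive 1: place 10 GB, 6 GB left
drive 2: place 12 GB, 1 GB left
drive 8: place 43 GB, 21 GB left
drive 3: place 14 GB, 13 GB left
drive 1: place 6 GB, 0 GB left
drive 5: place 24 GB, 5 GB left
drive 9: place 49 GB, 15 GB left
drive 10: place 58 GB, 6 GB left
drive 11: place 34 GB, 30 GB left
Final drives: [36,12,10,6] [51,12] [37,14] [45] [35,24] [37] [52] [43] [49] [58] [34].

11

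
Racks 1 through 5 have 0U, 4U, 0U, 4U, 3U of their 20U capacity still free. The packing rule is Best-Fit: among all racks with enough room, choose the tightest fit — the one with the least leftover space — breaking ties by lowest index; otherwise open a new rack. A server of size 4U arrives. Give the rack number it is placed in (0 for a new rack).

Racks with room: rack 2 (4U), rack 4 (4U).
Tightest fit is rack 2 with 4U free.

2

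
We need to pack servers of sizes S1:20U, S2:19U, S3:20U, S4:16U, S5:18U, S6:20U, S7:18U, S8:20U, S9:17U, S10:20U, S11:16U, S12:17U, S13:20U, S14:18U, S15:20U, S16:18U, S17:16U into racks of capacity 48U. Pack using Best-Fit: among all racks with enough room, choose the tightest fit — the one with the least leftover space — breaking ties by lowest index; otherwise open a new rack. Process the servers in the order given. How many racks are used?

9 racks

S1 (20U) → rack 1 (remaining 28U)
S2 (19U) → rack 1 (remaining 9U)
S3 (20U) → rack 2 (remaining 28U)
S4 (16U) → rack 2 (remaining 12U)
S5 (18U) → rack 3 (remaining 30U)
S6 (20U) → rack 3 (remaining 10U)
S7 (18U) → rack 4 (remaining 30U)
S8 (20U) → rack 4 (remaining 10U)
S9 (17U) → rack 5 (remaining 31U)
S10 (20U) → rack 5 (remaining 11U)
S11 (16U) → rack 6 (remaining 32U)
S12 (17U) → rack 6 (remaining 15U)
S13 (20U) → rack 7 (remaining 28U)
S14 (18U) → rack 7 (remaining 10U)
S15 (20U) → rack 8 (remaining 28U)
S16 (18U) → rack 8 (remaining 10U)
S17 (16U) → rack 9 (remaining 32U)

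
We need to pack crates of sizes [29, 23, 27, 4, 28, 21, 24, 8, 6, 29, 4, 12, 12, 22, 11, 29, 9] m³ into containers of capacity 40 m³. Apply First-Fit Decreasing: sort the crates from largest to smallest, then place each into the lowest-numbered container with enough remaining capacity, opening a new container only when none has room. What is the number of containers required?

Sorted descending: 29, 29, 29, 28, 27, 24, 23, 22, 21, 12, 12, 11, 9, 8, 6, 4, 4.
Put 29 m³ in container 1; 11 m³ remain.
Put 29 m³ in container 2; 11 m³ remain.
Put 29 m³ in container 3; 11 m³ remain.
Put 28 m³ in container 4; 12 m³ remain.
Put 27 m³ in container 5; 13 m³ remain.
Put 24 m³ in container 6; 16 m³ remain.
Put 23 m³ in container 7; 17 m³ remain.
Put 22 m³ in container 8; 18 m³ remain.
Put 21 m³ in container 9; 19 m³ remain.
Put 12 m³ in container 4; 0 m³ remain.
Put 12 m³ in container 5; 1 m³ remain.
Put 11 m³ in container 1; 0 m³ remain.
Put 9 m³ in container 2; 2 m³ remain.
Put 8 m³ in container 3; 3 m³ remain.
Put 6 m³ in container 6; 10 m³ remain.
Put 4 m³ in container 6; 6 m³ remain.
Put 4 m³ in container 6; 2 m³ remain.

9 containers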